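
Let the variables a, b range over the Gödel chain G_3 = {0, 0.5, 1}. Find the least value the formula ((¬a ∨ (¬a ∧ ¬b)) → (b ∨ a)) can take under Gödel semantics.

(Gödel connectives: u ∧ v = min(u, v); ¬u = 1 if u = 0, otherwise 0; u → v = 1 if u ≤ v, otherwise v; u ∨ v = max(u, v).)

The minimum is attained at a = 0, b = 0:
  ¬a: Gödel ¬ of 0 = 1 (operand is 0)
  ¬a: Gödel ¬ of 0 = 1 (operand is 0)
  ¬b: Gödel ¬ of 0 = 1 (operand is 0)
  (¬a ∧ ¬b) = min(1, 1) = 1
  (¬a ∨ (¬a ∧ ¬b)) = max(1, 1) = 1
  (b ∨ a) = max(0, 0) = 0
  ((¬a ∨ (¬a ∧ ¬b)) → (b ∨ a)): 1 > 0, so result = 0
Checking all 9 assignments confirms none give a value below 0.00.

0.00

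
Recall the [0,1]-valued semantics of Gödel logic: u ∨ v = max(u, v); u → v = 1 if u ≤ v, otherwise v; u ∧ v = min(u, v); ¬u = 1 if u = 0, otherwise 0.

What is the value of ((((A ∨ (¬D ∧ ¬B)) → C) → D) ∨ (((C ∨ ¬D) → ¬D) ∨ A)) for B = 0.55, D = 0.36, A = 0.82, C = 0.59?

¬D: Gödel ¬ of 0.36 = 0 (operand ≠ 0)
¬B: Gödel ¬ of 0.55 = 0 (operand ≠ 0)
(¬D ∧ ¬B) = min(0, 0) = 0
(A ∨ (¬D ∧ ¬B)) = max(0.82, 0) = 0.82
((A ∨ (¬D ∧ ¬B)) → C): 0.82 > 0.59, so result = 0.59
(((A ∨ (¬D ∧ ¬B)) → C) → D): 0.59 > 0.36, so result = 0.36
¬D: Gödel ¬ of 0.36 = 0 (operand ≠ 0)
(C ∨ ¬D) = max(0.59, 0) = 0.59
¬D: Gödel ¬ of 0.36 = 0 (operand ≠ 0)
((C ∨ ¬D) → ¬D): 0.59 > 0, so result = 0
(((C ∨ ¬D) → ¬D) ∨ A) = max(0, 0.82) = 0.82
((((A ∨ (¬D ∧ ¬B)) → C) → D) ∨ (((C ∨ ¬D) → ¬D) ∨ A)) = max(0.36, 0.82) = 0.82

0.82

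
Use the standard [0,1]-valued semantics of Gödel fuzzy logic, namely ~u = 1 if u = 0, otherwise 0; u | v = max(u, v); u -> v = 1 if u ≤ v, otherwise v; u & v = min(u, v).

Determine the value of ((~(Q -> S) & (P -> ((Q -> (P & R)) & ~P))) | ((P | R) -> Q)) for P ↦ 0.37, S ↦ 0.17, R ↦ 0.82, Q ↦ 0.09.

0.09

(Q -> S): 0.09 ≤ 0.17, so result = 1
~(Q -> S): Gödel ¬ of 1 = 0 (operand ≠ 0)
(P & R) = min(0.37, 0.82) = 0.37
(Q -> (P & R)): 0.09 ≤ 0.37, so result = 1
~P: Gödel ¬ of 0.37 = 0 (operand ≠ 0)
((Q -> (P & R)) & ~P) = min(1, 0) = 0
(P -> ((Q -> (P & R)) & ~P)): 0.37 > 0, so result = 0
(~(Q -> S) & (P -> ((Q -> (P & R)) & ~P))) = min(0, 0) = 0
(P | R) = max(0.37, 0.82) = 0.82
((P | R) -> Q): 0.82 > 0.09, so result = 0.09
((~(Q -> S) & (P -> ((Q -> (P & R)) & ~P))) | ((P | R) -> Q)) = max(0, 0.09) = 0.09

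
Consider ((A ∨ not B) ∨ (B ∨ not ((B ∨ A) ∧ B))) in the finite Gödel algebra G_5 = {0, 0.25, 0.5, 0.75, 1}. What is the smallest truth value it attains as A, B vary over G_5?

0.25

The minimum is attained at A = 0, B = 0.25:
  not B: Gödel ¬ of 0.25 = 0 (operand ≠ 0)
  (A ∨ not B) = max(0, 0) = 0
  (B ∨ A) = max(0.25, 0) = 0.25
  ((B ∨ A) ∧ B) = min(0.25, 0.25) = 0.25
  not ((B ∨ A) ∧ B): Gödel ¬ of 0.25 = 0 (operand ≠ 0)
  (B ∨ not ((B ∨ A) ∧ B)) = max(0.25, 0) = 0.25
  ((A ∨ not B) ∨ (B ∨ not ((B ∨ A) ∧ B))) = max(0, 0.25) = 0.25
Checking all 25 assignments confirms none give a value below 0.25.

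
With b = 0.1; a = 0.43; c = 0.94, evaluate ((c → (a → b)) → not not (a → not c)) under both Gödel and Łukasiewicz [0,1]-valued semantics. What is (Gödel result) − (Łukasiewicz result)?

-0.90

Gödel evaluation:
  (a → b): 0.43 > 0.1, so result = 0.1
  (c → (a → b)): 0.94 > 0.1, so result = 0.1
  not c: Gödel ¬ of 0.94 = 0 (operand ≠ 0)
  (a → not c): 0.43 > 0, so result = 0
  not (a → not c): Gödel ¬ of 0 = 1 (operand is 0)
  not not (a → not c): Gödel ¬ of 1 = 0 (operand ≠ 0)
  ((c → (a → b)) → not not (a → not c)): 0.1 > 0, so result = 0
  Gödel value = 0
Łukasiewicz evaluation:
  (a → b): min(1, 1 − 0.43 + 0.1) = 0.67
  (c → (a → b)): min(1, 1 − 0.94 + 0.67) = 0.73
  not c: Łukasiewicz ¬ gives 1 − 0.94 = 0.06
  (a → not c): min(1, 1 − 0.43 + 0.06) = 0.63
  not (a → not c): Łukasiewicz ¬ gives 1 − 0.63 = 0.37
  not not (a → not c): Łukasiewicz ¬ gives 1 − 0.37 = 0.63
  ((c → (a → b)) → not not (a → not c)): min(1, 1 − 0.73 + 0.63) = 0.9
  Łukasiewicz value = 0.9
Difference: 0 − 0.9 = -0.90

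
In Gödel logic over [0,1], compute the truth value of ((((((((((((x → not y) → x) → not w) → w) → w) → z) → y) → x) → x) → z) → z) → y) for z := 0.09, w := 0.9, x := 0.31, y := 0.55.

0.55

not y: Gödel ¬ of 0.55 = 0 (operand ≠ 0)
(x → not y): 0.31 > 0, so result = 0
((x → not y) → x): 0 ≤ 0.31, so result = 1
not w: Gödel ¬ of 0.9 = 0 (operand ≠ 0)
(((x → not y) → x) → not w): 1 > 0, so result = 0
((((x → not y) → x) → not w) → w): 0 ≤ 0.9, so result = 1
(((((x → not y) → x) → not w) → w) → w): 1 > 0.9, so result = 0.9
((((((x → not y) → x) → not w) → w) → w) → z): 0.9 > 0.09, so result = 0.09
(((((((x → not y) → x) → not w) → w) → w) → z) → y): 0.09 ≤ 0.55, so result = 1
((((((((x → not y) → x) → not w) → w) → w) → z) → y) → x): 1 > 0.31, so result = 0.31
(((((((((x → not y) → x) → not w) → w) → w) → z) → y) → x) → x): 0.31 ≤ 0.31, so result = 1
((((((((((x → not y) → x) → not w) → w) → w) → z) → y) → x) → x) → z): 1 > 0.09, so result = 0.09
(((((((((((x → not y) → x) → not w) → w) → w) → z) → y) → x) → x) → z) → z): 0.09 ≤ 0.09, so result = 1
((((((((((((x → not y) → x) → not w) → w) → w) → z) → y) → x) → x) → z) → z) → y): 1 > 0.55, so result = 0.55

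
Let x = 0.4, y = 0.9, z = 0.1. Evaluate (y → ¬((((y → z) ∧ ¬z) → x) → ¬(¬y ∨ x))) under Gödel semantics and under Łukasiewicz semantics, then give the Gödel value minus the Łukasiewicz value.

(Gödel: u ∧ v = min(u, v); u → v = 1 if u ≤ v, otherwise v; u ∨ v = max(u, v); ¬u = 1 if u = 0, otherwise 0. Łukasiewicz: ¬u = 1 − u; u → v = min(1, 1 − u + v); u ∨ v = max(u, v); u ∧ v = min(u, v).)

0.50

Gödel evaluation:
  (y → z): 0.9 > 0.1, so result = 0.1
  ¬z: Gödel ¬ of 0.1 = 0 (operand ≠ 0)
  ((y → z) ∧ ¬z) = min(0.1, 0) = 0
  (((y → z) ∧ ¬z) → x): 0 ≤ 0.4, so result = 1
  ¬y: Gödel ¬ of 0.9 = 0 (operand ≠ 0)
  (¬y ∨ x) = max(0, 0.4) = 0.4
  ¬(¬y ∨ x): Gödel ¬ of 0.4 = 0 (operand ≠ 0)
  ((((y → z) ∧ ¬z) → x) → ¬(¬y ∨ x)): 1 > 0, so result = 0
  ¬((((y → z) ∧ ¬z) → x) → ¬(¬y ∨ x)): Gödel ¬ of 0 = 1 (operand is 0)
  (y → ¬((((y → z) ∧ ¬z) → x) → ¬(¬y ∨ x))): 0.9 ≤ 1, so result = 1
  Gödel value = 1
Łukasiewicz evaluation:
  (y → z): min(1, 1 − 0.9 + 0.1) = 0.2
  ¬z: Łukasiewicz ¬ gives 1 − 0.1 = 0.9
  ((y → z) ∧ ¬z) = min(0.2, 0.9) = 0.2
  (((y → z) ∧ ¬z) → x): min(1, 1 − 0.2 + 0.4) = 1
  ¬y: Łukasiewicz ¬ gives 1 − 0.9 = 0.1
  (¬y ∨ x) = max(0.1, 0.4) = 0.4
  ¬(¬y ∨ x): Łukasiewicz ¬ gives 1 − 0.4 = 0.6
  ((((y → z) ∧ ¬z) → x) → ¬(¬y ∨ x)): min(1, 1 − 1 + 0.6) = 0.6
  ¬((((y → z) ∧ ¬z) → x) → ¬(¬y ∨ x)): Łukasiewicz ¬ gives 1 − 0.6 = 0.4
  (y → ¬((((y → z) ∧ ¬z) → x) → ¬(¬y ∨ x))): min(1, 1 − 0.9 + 0.4) = 0.5
  Łukasiewicz value = 0.5
Difference: 1 − 0.5 = 0.50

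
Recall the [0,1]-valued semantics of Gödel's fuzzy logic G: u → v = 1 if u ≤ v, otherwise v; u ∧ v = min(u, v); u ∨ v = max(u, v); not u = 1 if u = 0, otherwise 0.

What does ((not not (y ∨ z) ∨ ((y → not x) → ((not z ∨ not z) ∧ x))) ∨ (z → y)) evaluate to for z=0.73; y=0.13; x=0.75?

1.00

(y ∨ z) = max(0.13, 0.73) = 0.73
not (y ∨ z): Gödel ¬ of 0.73 = 0 (operand ≠ 0)
not not (y ∨ z): Gödel ¬ of 0 = 1 (operand is 0)
not x: Gödel ¬ of 0.75 = 0 (operand ≠ 0)
(y → not x): 0.13 > 0, so result = 0
not z: Gödel ¬ of 0.73 = 0 (operand ≠ 0)
not z: Gödel ¬ of 0.73 = 0 (operand ≠ 0)
(not z ∨ not z) = max(0, 0) = 0
((not z ∨ not z) ∧ x) = min(0, 0.75) = 0
((y → not x) → ((not z ∨ not z) ∧ x)): 0 ≤ 0, so result = 1
(not not (y ∨ z) ∨ ((y → not x) → ((not z ∨ not z) ∧ x))) = max(1, 1) = 1
(z → y): 0.73 > 0.13, so result = 0.13
((not not (y ∨ z) ∨ ((y → not x) → ((not z ∨ not z) ∧ x))) ∨ (z → y)) = max(1, 0.13) = 1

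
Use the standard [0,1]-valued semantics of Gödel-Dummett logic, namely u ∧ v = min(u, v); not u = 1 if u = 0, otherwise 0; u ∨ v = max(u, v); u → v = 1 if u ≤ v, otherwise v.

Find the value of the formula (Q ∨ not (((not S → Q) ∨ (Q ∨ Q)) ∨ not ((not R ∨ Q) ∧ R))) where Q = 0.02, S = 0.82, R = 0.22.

not S: Gödel ¬ of 0.82 = 0 (operand ≠ 0)
(not S → Q): 0 ≤ 0.02, so result = 1
(Q ∨ Q) = max(0.02, 0.02) = 0.02
((not S → Q) ∨ (Q ∨ Q)) = max(1, 0.02) = 1
not R: Gödel ¬ of 0.22 = 0 (operand ≠ 0)
(not R ∨ Q) = max(0, 0.02) = 0.02
((not R ∨ Q) ∧ R) = min(0.02, 0.22) = 0.02
not ((not R ∨ Q) ∧ R): Gödel ¬ of 0.02 = 0 (operand ≠ 0)
(((not S → Q) ∨ (Q ∨ Q)) ∨ not ((not R ∨ Q) ∧ R)) = max(1, 0) = 1
not (((not S → Q) ∨ (Q ∨ Q)) ∨ not ((not R ∨ Q) ∧ R)): Gödel ¬ of 1 = 0 (operand ≠ 0)
(Q ∨ not (((not S → Q) ∨ (Q ∨ Q)) ∨ not ((not R ∨ Q) ∧ R))) = max(0.02, 0) = 0.02

0.02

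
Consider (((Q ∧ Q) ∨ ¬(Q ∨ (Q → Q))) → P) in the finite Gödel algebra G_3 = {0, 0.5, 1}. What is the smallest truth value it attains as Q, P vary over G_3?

0.00

The minimum is attained at Q = 0.5, P = 0:
  (Q ∧ Q) = min(0.5, 0.5) = 0.5
  (Q → Q): 0.5 ≤ 0.5, so result = 1
  (Q ∨ (Q → Q)) = max(0.5, 1) = 1
  ¬(Q ∨ (Q → Q)): Gödel ¬ of 1 = 0 (operand ≠ 0)
  ((Q ∧ Q) ∨ ¬(Q ∨ (Q → Q))) = max(0.5, 0) = 0.5
  (((Q ∧ Q) ∨ ¬(Q ∨ (Q → Q))) → P): 0.5 > 0, so result = 0
Checking all 9 assignments confirms none give a value below 0.00.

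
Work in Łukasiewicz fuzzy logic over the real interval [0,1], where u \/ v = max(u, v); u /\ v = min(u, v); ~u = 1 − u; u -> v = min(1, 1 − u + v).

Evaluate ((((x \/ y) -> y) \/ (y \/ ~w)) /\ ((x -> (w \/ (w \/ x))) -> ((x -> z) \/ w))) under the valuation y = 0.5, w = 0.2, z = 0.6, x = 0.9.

(x \/ y) = max(0.9, 0.5) = 0.9
((x \/ y) -> y): min(1, 1 − 0.9 + 0.5) = 0.6
~w: Łukasiewicz ¬ gives 1 − 0.2 = 0.8
(y \/ ~w) = max(0.5, 0.8) = 0.8
(((x \/ y) -> y) \/ (y \/ ~w)) = max(0.6, 0.8) = 0.8
(w \/ x) = max(0.2, 0.9) = 0.9
(w \/ (w \/ x)) = max(0.2, 0.9) = 0.9
(x -> (w \/ (w \/ x))): min(1, 1 − 0.9 + 0.9) = 1
(x -> z): min(1, 1 − 0.9 + 0.6) = 0.7
((x -> z) \/ w) = max(0.7, 0.2) = 0.7
((x -> (w \/ (w \/ x))) -> ((x -> z) \/ w)): min(1, 1 − 1 + 0.7) = 0.7
((((x \/ y) -> y) \/ (y \/ ~w)) /\ ((x -> (w \/ (w \/ x))) -> ((x -> z) \/ w))) = min(0.8, 0.7) = 0.7

0.70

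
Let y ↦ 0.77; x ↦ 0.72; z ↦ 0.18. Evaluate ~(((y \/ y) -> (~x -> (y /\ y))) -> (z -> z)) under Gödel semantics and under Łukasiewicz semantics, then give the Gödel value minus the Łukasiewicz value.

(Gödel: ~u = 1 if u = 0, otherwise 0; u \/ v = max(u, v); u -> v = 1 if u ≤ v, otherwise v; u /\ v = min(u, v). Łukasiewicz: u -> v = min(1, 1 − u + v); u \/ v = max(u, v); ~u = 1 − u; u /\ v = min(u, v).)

Gödel evaluation:
  (y \/ y) = max(0.77, 0.77) = 0.77
  ~x: Gödel ¬ of 0.72 = 0 (operand ≠ 0)
  (y /\ y) = min(0.77, 0.77) = 0.77
  (~x -> (y /\ y)): 0 ≤ 0.77, so result = 1
  ((y \/ y) -> (~x -> (y /\ y))): 0.77 ≤ 1, so result = 1
  (z -> z): 0.18 ≤ 0.18, so result = 1
  (((y \/ y) -> (~x -> (y /\ y))) -> (z -> z)): 1 ≤ 1, so result = 1
  ~(((y \/ y) -> (~x -> (y /\ y))) -> (z -> z)): Gödel ¬ of 1 = 0 (operand ≠ 0)
  Gödel value = 0
Łukasiewicz evaluation:
  (y \/ y) = max(0.77, 0.77) = 0.77
  ~x: Łukasiewicz ¬ gives 1 − 0.72 = 0.28
  (y /\ y) = min(0.77, 0.77) = 0.77
  (~x -> (y /\ y)): min(1, 1 − 0.28 + 0.77) = 1
  ((y \/ y) -> (~x -> (y /\ y))): min(1, 1 − 0.77 + 1) = 1
  (z -> z): min(1, 1 − 0.18 + 0.18) = 1
  (((y \/ y) -> (~x -> (y /\ y))) -> (z -> z)): min(1, 1 − 1 + 1) = 1
  ~(((y \/ y) -> (~x -> (y /\ y))) -> (z -> z)): Łukasiewicz ¬ gives 1 − 1 = 0
  Łukasiewicz value = 0
Difference: 0 − 0 = 0.00

0.00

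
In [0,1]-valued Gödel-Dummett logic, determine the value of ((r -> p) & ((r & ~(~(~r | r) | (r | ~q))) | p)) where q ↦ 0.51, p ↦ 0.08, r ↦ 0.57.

(r -> p): 0.57 > 0.08, so result = 0.08
~r: Gödel ¬ of 0.57 = 0 (operand ≠ 0)
(~r | r) = max(0, 0.57) = 0.57
~(~r | r): Gödel ¬ of 0.57 = 0 (operand ≠ 0)
~q: Gödel ¬ of 0.51 = 0 (operand ≠ 0)
(r | ~q) = max(0.57, 0) = 0.57
(~(~r | r) | (r | ~q)) = max(0, 0.57) = 0.57
~(~(~r | r) | (r | ~q)): Gödel ¬ of 0.57 = 0 (operand ≠ 0)
(r & ~(~(~r | r) | (r | ~q))) = min(0.57, 0) = 0
((r & ~(~(~r | r) | (r | ~q))) | p) = max(0, 0.08) = 0.08
((r -> p) & ((r & ~(~(~r | r) | (r | ~q))) | p)) = min(0.08, 0.08) = 0.08

0.08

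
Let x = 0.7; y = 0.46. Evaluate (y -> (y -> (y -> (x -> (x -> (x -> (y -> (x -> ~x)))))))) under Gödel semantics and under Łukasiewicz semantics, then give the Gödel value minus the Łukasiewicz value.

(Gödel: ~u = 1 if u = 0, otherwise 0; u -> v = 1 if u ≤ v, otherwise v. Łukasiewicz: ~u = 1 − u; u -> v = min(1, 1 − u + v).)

Gödel evaluation:
  ~x: Gödel ¬ of 0.7 = 0 (operand ≠ 0)
  (x -> ~x): 0.7 > 0, so result = 0
  (y -> (x -> ~x)): 0.46 > 0, so result = 0
  (x -> (y -> (x -> ~x))): 0.7 > 0, so result = 0
  (x -> (x -> (y -> (x -> ~x)))): 0.7 > 0, so result = 0
  (x -> (x -> (x -> (y -> (x -> ~x))))): 0.7 > 0, so result = 0
  (y -> (x -> (x -> (x -> (y -> (x -> ~x)))))): 0.46 > 0, so result = 0
  (y -> (y -> (x -> (x -> (x -> (y -> (x -> ~x))))))): 0.46 > 0, so result = 0
  (y -> (y -> (y -> (x -> (x -> (x -> (y -> (x -> ~x)))))))): 0.46 > 0, so result = 0
  Gödel value = 0
Łukasiewicz evaluation:
  ~x: Łukasiewicz ¬ gives 1 − 0.7 = 0.3
  (x -> ~x): min(1, 1 − 0.7 + 0.3) = 0.6
  (y -> (x -> ~x)): min(1, 1 − 0.46 + 0.6) = 1
  (x -> (y -> (x -> ~x))): min(1, 1 − 0.7 + 1) = 1
  (x -> (x -> (y -> (x -> ~x)))): min(1, 1 − 0.7 + 1) = 1
  (x -> (x -> (x -> (y -> (x -> ~x))))): min(1, 1 − 0.7 + 1) = 1
  (y -> (x -> (x -> (x -> (y -> (x -> ~x)))))): min(1, 1 − 0.46 + 1) = 1
  (y -> (y -> (x -> (x -> (x -> (y -> (x -> ~x))))))): min(1, 1 − 0.46 + 1) = 1
  (y -> (y -> (y -> (x -> (x -> (x -> (y -> (x -> ~x)))))))): min(1, 1 − 0.46 + 1) = 1
  Łukasiewicz value = 1
Difference: 0 − 1 = -1.00

-1.00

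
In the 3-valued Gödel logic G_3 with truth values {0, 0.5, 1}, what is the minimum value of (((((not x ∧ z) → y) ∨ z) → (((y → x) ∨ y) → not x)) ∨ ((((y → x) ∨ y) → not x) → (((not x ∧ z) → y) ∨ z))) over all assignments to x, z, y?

1.00

Every assignment gives 1. For instance at x = 0, z = 0, y = 0:
  not x: Gödel ¬ of 0 = 1 (operand is 0)
  (not x ∧ z) = min(1, 0) = 0
  ((not x ∧ z) → y): 0 ≤ 0, so result = 1
  (((not x ∧ z) → y) ∨ z) = max(1, 0) = 1
  (y → x): 0 ≤ 0, so result = 1
  ((y → x) ∨ y) = max(1, 0) = 1
  not x: Gödel ¬ of 0 = 1 (operand is 0)
  (((y → x) ∨ y) → not x): 1 ≤ 1, so result = 1
  ((((not x ∧ z) → y) ∨ z) → (((y → x) ∨ y) → not x)): 1 ≤ 1, so result = 1
  (y → x): 0 ≤ 0, so result = 1
  ((y → x) ∨ y) = max(1, 0) = 1
  not x: Gödel ¬ of 0 = 1 (operand is 0)
  (((y → x) ∨ y) → not x): 1 ≤ 1, so result = 1
  not x: Gödel ¬ of 0 = 1 (operand is 0)
  (not x ∧ z) = min(1, 0) = 0
  ((not x ∧ z) → y): 0 ≤ 0, so result = 1
  (((not x ∧ z) → y) ∨ z) = max(1, 0) = 1
  ((((y → x) ∨ y) → not x) → (((not x ∧ z) → y) ∨ z)): 1 ≤ 1, so result = 1
  (((((not x ∧ z) → y) ∨ z) → (((y → x) ∨ y) → not x)) ∨ ((((y → x) ∨ y) → not x) → (((not x ∧ z) → y) ∨ z))) = max(1, 1) = 1
All 27 assignments give value 1 — the formula is a G_3-tautology.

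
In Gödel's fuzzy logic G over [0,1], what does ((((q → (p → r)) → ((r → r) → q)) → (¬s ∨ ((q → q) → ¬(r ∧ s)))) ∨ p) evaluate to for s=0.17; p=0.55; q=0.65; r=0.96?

0.55

(p → r): 0.55 ≤ 0.96, so result = 1
(q → (p → r)): 0.65 ≤ 1, so result = 1
(r → r): 0.96 ≤ 0.96, so result = 1
((r → r) → q): 1 > 0.65, so result = 0.65
((q → (p → r)) → ((r → r) → q)): 1 > 0.65, so result = 0.65
¬s: Gödel ¬ of 0.17 = 0 (operand ≠ 0)
(q → q): 0.65 ≤ 0.65, so result = 1
(r ∧ s) = min(0.96, 0.17) = 0.17
¬(r ∧ s): Gödel ¬ of 0.17 = 0 (operand ≠ 0)
((q → q) → ¬(r ∧ s)): 1 > 0, so result = 0
(¬s ∨ ((q → q) → ¬(r ∧ s))) = max(0, 0) = 0
(((q → (p → r)) → ((r → r) → q)) → (¬s ∨ ((q → q) → ¬(r ∧ s)))): 0.65 > 0, so result = 0
((((q → (p → r)) → ((r → r) → q)) → (¬s ∨ ((q → q) → ¬(r ∧ s)))) ∨ p) = max(0, 0.55) = 0.55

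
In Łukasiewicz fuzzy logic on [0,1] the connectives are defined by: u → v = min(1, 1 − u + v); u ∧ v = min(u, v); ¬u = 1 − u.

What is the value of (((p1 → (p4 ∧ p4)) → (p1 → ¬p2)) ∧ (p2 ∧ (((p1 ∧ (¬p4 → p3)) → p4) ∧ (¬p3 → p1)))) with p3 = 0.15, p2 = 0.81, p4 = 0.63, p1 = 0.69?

(p4 ∧ p4) = min(0.63, 0.63) = 0.63
(p1 → (p4 ∧ p4)): min(1, 1 − 0.69 + 0.63) = 0.94
¬p2: Łukasiewicz ¬ gives 1 − 0.81 = 0.19
(p1 → ¬p2): min(1, 1 − 0.69 + 0.19) = 0.5
((p1 → (p4 ∧ p4)) → (p1 → ¬p2)): min(1, 1 − 0.94 + 0.5) = 0.56
¬p4: Łukasiewicz ¬ gives 1 − 0.63 = 0.37
(¬p4 → p3): min(1, 1 − 0.37 + 0.15) = 0.78
(p1 ∧ (¬p4 → p3)) = min(0.69, 0.78) = 0.69
((p1 ∧ (¬p4 → p3)) → p4): min(1, 1 − 0.69 + 0.63) = 0.94
¬p3: Łukasiewicz ¬ gives 1 − 0.15 = 0.85
(¬p3 → p1): min(1, 1 − 0.85 + 0.69) = 0.84
(((p1 ∧ (¬p4 → p3)) → p4) ∧ (¬p3 → p1)) = min(0.94, 0.84) = 0.84
(p2 ∧ (((p1 ∧ (¬p4 → p3)) → p4) ∧ (¬p3 → p1))) = min(0.81, 0.84) = 0.81
(((p1 → (p4 ∧ p4)) → (p1 → ¬p2)) ∧ (p2 ∧ (((p1 ∧ (¬p4 → p3)) → p4) ∧ (¬p3 → p1)))) = min(0.56, 0.81) = 0.56

0.56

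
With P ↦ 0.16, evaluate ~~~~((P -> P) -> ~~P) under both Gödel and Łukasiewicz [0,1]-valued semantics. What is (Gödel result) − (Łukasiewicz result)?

0.84

Gödel evaluation:
  (P -> P): 0.16 ≤ 0.16, so result = 1
  ~P: Gödel ¬ of 0.16 = 0 (operand ≠ 0)
  ~~P: Gödel ¬ of 0 = 1 (operand is 0)
  ((P -> P) -> ~~P): 1 ≤ 1, so result = 1
  ~((P -> P) -> ~~P): Gödel ¬ of 1 = 0 (operand ≠ 0)
  ~~((P -> P) -> ~~P): Gödel ¬ of 0 = 1 (operand is 0)
  ~~~((P -> P) -> ~~P): Gödel ¬ of 1 = 0 (operand ≠ 0)
  ~~~~((P -> P) -> ~~P): Gödel ¬ of 0 = 1 (operand is 0)
  Gödel value = 1
Łukasiewicz evaluation:
  (P -> P): min(1, 1 − 0.16 + 0.16) = 1
  ~P: Łukasiewicz ¬ gives 1 − 0.16 = 0.84
  ~~P: Łukasiewicz ¬ gives 1 − 0.84 = 0.16
  ((P -> P) -> ~~P): min(1, 1 − 1 + 0.16) = 0.16
  ~((P -> P) -> ~~P): Łukasiewicz ¬ gives 1 − 0.16 = 0.84
  ~~((P -> P) -> ~~P): Łukasiewicz ¬ gives 1 − 0.84 = 0.16
  ~~~((P -> P) -> ~~P): Łukasiewicz ¬ gives 1 − 0.16 = 0.84
  ~~~~((P -> P) -> ~~P): Łukasiewicz ¬ gives 1 − 0.84 = 0.16
  Łukasiewicz value = 0.16
Difference: 1 − 0.16 = 0.84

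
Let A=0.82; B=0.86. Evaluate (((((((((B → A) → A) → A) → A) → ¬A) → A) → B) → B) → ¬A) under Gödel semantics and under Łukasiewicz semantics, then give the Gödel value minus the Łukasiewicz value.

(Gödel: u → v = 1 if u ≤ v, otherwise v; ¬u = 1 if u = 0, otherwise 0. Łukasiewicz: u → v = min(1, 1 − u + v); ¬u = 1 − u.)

-0.18

Gödel evaluation:
  (B → A): 0.86 > 0.82, so result = 0.82
  ((B → A) → A): 0.82 ≤ 0.82, so result = 1
  (((B → A) → A) → A): 1 > 0.82, so result = 0.82
  ((((B → A) → A) → A) → A): 0.82 ≤ 0.82, so result = 1
  ¬A: Gödel ¬ of 0.82 = 0 (operand ≠ 0)
  (((((B → A) → A) → A) → A) → ¬A): 1 > 0, so result = 0
  ((((((B → A) → A) → A) → A) → ¬A) → A): 0 ≤ 0.82, so result = 1
  (((((((B → A) → A) → A) → A) → ¬A) → A) → B): 1 > 0.86, so result = 0.86
  ((((((((B → A) → A) → A) → A) → ¬A) → A) → B) → B): 0.86 ≤ 0.86, so result = 1
  ¬A: Gödel ¬ of 0.82 = 0 (operand ≠ 0)
  (((((((((B → A) → A) → A) → A) → ¬A) → A) → B) → B) → ¬A): 1 > 0, so result = 0
  Gödel value = 0
Łukasiewicz evaluation:
  (B → A): min(1, 1 − 0.86 + 0.82) = 0.96
  ((B → A) → A): min(1, 1 − 0.96 + 0.82) = 0.86
  (((B → A) → A) → A): min(1, 1 − 0.86 + 0.82) = 0.96
  ((((B → A) → A) → A) → A): min(1, 1 − 0.96 + 0.82) = 0.86
  ¬A: Łukasiewicz ¬ gives 1 − 0.82 = 0.18
  (((((B → A) → A) → A) → A) → ¬A): min(1, 1 − 0.86 + 0.18) = 0.32
  ((((((B → A) → A) → A) → A) → ¬A) → A): min(1, 1 − 0.32 + 0.82) = 1
  (((((((B → A) → A) → A) → A) → ¬A) → A) → B): min(1, 1 − 1 + 0.86) = 0.86
  ((((((((B → A) → A) → A) → A) → ¬A) → A) → B) → B): min(1, 1 − 0.86 + 0.86) = 1
  ¬A: Łukasiewicz ¬ gives 1 − 0.82 = 0.18
  (((((((((B → A) → A) → A) → A) → ¬A) → A) → B) → B) → ¬A): min(1, 1 − 1 + 0.18) = 0.18
  Łukasiewicz value = 0.18
Difference: 0 − 0.18 = -0.18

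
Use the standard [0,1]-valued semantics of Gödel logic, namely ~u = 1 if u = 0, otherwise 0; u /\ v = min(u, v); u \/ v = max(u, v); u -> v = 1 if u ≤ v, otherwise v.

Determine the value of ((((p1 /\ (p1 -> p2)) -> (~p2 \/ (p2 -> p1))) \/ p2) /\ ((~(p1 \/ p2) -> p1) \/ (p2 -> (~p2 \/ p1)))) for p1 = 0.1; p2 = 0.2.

1.00

(p1 -> p2): 0.1 ≤ 0.2, so result = 1
(p1 /\ (p1 -> p2)) = min(0.1, 1) = 0.1
~p2: Gödel ¬ of 0.2 = 0 (operand ≠ 0)
(p2 -> p1): 0.2 > 0.1, so result = 0.1
(~p2 \/ (p2 -> p1)) = max(0, 0.1) = 0.1
((p1 /\ (p1 -> p2)) -> (~p2 \/ (p2 -> p1))): 0.1 ≤ 0.1, so result = 1
(((p1 /\ (p1 -> p2)) -> (~p2 \/ (p2 -> p1))) \/ p2) = max(1, 0.2) = 1
(p1 \/ p2) = max(0.1, 0.2) = 0.2
~(p1 \/ p2): Gödel ¬ of 0.2 = 0 (operand ≠ 0)
(~(p1 \/ p2) -> p1): 0 ≤ 0.1, so result = 1
~p2: Gödel ¬ of 0.2 = 0 (operand ≠ 0)
(~p2 \/ p1) = max(0, 0.1) = 0.1
(p2 -> (~p2 \/ p1)): 0.2 > 0.1, so result = 0.1
((~(p1 \/ p2) -> p1) \/ (p2 -> (~p2 \/ p1))) = max(1, 0.1) = 1
((((p1 /\ (p1 -> p2)) -> (~p2 \/ (p2 -> p1))) \/ p2) /\ ((~(p1 \/ p2) -> p1) \/ (p2 -> (~p2 \/ p1)))) = min(1, 1) = 1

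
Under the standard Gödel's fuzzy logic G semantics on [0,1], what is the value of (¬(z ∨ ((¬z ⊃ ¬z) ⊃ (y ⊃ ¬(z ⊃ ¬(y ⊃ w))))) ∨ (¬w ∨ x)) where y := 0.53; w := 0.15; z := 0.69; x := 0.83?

¬z: Gödel ¬ of 0.69 = 0 (operand ≠ 0)
¬z: Gödel ¬ of 0.69 = 0 (operand ≠ 0)
(¬z ⊃ ¬z): 0 ≤ 0, so result = 1
(y ⊃ w): 0.53 > 0.15, so result = 0.15
¬(y ⊃ w): Gödel ¬ of 0.15 = 0 (operand ≠ 0)
(z ⊃ ¬(y ⊃ w)): 0.69 > 0, so result = 0
¬(z ⊃ ¬(y ⊃ w)): Gödel ¬ of 0 = 1 (operand is 0)
(y ⊃ ¬(z ⊃ ¬(y ⊃ w))): 0.53 ≤ 1, so result = 1
((¬z ⊃ ¬z) ⊃ (y ⊃ ¬(z ⊃ ¬(y ⊃ w)))): 1 ≤ 1, so result = 1
(z ∨ ((¬z ⊃ ¬z) ⊃ (y ⊃ ¬(z ⊃ ¬(y ⊃ w))))) = max(0.69, 1) = 1
¬(z ∨ ((¬z ⊃ ¬z) ⊃ (y ⊃ ¬(z ⊃ ¬(y ⊃ w))))): Gödel ¬ of 1 = 0 (operand ≠ 0)
¬w: Gödel ¬ of 0.15 = 0 (operand ≠ 0)
(¬w ∨ x) = max(0, 0.83) = 0.83
(¬(z ∨ ((¬z ⊃ ¬z) ⊃ (y ⊃ ¬(z ⊃ ¬(y ⊃ w))))) ∨ (¬w ∨ x)) = max(0, 0.83) = 0.83

0.83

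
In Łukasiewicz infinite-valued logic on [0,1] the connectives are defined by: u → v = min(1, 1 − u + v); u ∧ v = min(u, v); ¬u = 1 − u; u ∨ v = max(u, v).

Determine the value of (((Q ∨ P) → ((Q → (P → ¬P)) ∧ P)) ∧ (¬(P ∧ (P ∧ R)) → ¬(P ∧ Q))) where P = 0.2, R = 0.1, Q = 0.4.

0.80

(Q ∨ P) = max(0.4, 0.2) = 0.4
¬P: Łukasiewicz ¬ gives 1 − 0.2 = 0.8
(P → ¬P): min(1, 1 − 0.2 + 0.8) = 1
(Q → (P → ¬P)): min(1, 1 − 0.4 + 1) = 1
((Q → (P → ¬P)) ∧ P) = min(1, 0.2) = 0.2
((Q ∨ P) → ((Q → (P → ¬P)) ∧ P)): min(1, 1 − 0.4 + 0.2) = 0.8
(P ∧ R) = min(0.2, 0.1) = 0.1
(P ∧ (P ∧ R)) = min(0.2, 0.1) = 0.1
¬(P ∧ (P ∧ R)): Łukasiewicz ¬ gives 1 − 0.1 = 0.9
(P ∧ Q) = min(0.2, 0.4) = 0.2
¬(P ∧ Q): Łukasiewicz ¬ gives 1 − 0.2 = 0.8
(¬(P ∧ (P ∧ R)) → ¬(P ∧ Q)): min(1, 1 − 0.9 + 0.8) = 0.9
(((Q ∨ P) → ((Q → (P → ¬P)) ∧ P)) ∧ (¬(P ∧ (P ∧ R)) → ¬(P ∧ Q))) = min(0.8, 0.9) = 0.8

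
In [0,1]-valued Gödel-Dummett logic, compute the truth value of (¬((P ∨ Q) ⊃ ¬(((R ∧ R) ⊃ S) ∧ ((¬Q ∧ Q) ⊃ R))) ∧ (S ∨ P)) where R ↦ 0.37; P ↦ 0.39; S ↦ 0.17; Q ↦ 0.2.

(P ∨ Q) = max(0.39, 0.2) = 0.39
(R ∧ R) = min(0.37, 0.37) = 0.37
((R ∧ R) ⊃ S): 0.37 > 0.17, so result = 0.17
¬Q: Gödel ¬ of 0.2 = 0 (operand ≠ 0)
(¬Q ∧ Q) = min(0, 0.2) = 0
((¬Q ∧ Q) ⊃ R): 0 ≤ 0.37, so result = 1
(((R ∧ R) ⊃ S) ∧ ((¬Q ∧ Q) ⊃ R)) = min(0.17, 1) = 0.17
¬(((R ∧ R) ⊃ S) ∧ ((¬Q ∧ Q) ⊃ R)): Gödel ¬ of 0.17 = 0 (operand ≠ 0)
((P ∨ Q) ⊃ ¬(((R ∧ R) ⊃ S) ∧ ((¬Q ∧ Q) ⊃ R))): 0.39 > 0, so result = 0
¬((P ∨ Q) ⊃ ¬(((R ∧ R) ⊃ S) ∧ ((¬Q ∧ Q) ⊃ R))): Gödel ¬ of 0 = 1 (operand is 0)
(S ∨ P) = max(0.17, 0.39) = 0.39
(¬((P ∨ Q) ⊃ ¬(((R ∧ R) ⊃ S) ∧ ((¬Q ∧ Q) ⊃ R))) ∧ (S ∨ P)) = min(1, 0.39) = 0.39

0.39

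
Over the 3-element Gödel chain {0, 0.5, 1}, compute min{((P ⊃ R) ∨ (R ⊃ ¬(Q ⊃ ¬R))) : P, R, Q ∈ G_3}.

0.50

The minimum is attained at P = 1, R = 0.5, Q = 0:
  (P ⊃ R): 1 > 0.5, so result = 0.5
  ¬R: Gödel ¬ of 0.5 = 0 (operand ≠ 0)
  (Q ⊃ ¬R): 0 ≤ 0, so result = 1
  ¬(Q ⊃ ¬R): Gödel ¬ of 1 = 0 (operand ≠ 0)
  (R ⊃ ¬(Q ⊃ ¬R)): 0.5 > 0, so result = 0
  ((P ⊃ R) ∨ (R ⊃ ¬(Q ⊃ ¬R))) = max(0.5, 0) = 0.5
Checking all 27 assignments confirms none give a value below 0.50.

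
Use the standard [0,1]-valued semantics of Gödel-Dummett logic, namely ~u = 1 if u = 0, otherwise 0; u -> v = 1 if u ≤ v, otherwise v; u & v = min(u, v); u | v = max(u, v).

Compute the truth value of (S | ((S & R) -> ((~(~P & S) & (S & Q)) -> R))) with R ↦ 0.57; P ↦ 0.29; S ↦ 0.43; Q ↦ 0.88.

(S & R) = min(0.43, 0.57) = 0.43
~P: Gödel ¬ of 0.29 = 0 (operand ≠ 0)
(~P & S) = min(0, 0.43) = 0
~(~P & S): Gödel ¬ of 0 = 1 (operand is 0)
(S & Q) = min(0.43, 0.88) = 0.43
(~(~P & S) & (S & Q)) = min(1, 0.43) = 0.43
((~(~P & S) & (S & Q)) -> R): 0.43 ≤ 0.57, so result = 1
((S & R) -> ((~(~P & S) & (S & Q)) -> R)): 0.43 ≤ 1, so result = 1
(S | ((S & R) -> ((~(~P & S) & (S & Q)) -> R))) = max(0.43, 1) = 1

1.00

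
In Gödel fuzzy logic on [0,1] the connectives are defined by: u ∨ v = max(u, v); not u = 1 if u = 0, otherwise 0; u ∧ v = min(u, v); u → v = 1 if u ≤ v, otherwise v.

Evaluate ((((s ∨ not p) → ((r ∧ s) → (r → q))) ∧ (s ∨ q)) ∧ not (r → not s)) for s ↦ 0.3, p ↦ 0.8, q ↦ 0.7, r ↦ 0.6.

0.70

not p: Gödel ¬ of 0.8 = 0 (operand ≠ 0)
(s ∨ not p) = max(0.3, 0) = 0.3
(r ∧ s) = min(0.6, 0.3) = 0.3
(r → q): 0.6 ≤ 0.7, so result = 1
((r ∧ s) → (r → q)): 0.3 ≤ 1, so result = 1
((s ∨ not p) → ((r ∧ s) → (r → q))): 0.3 ≤ 1, so result = 1
(s ∨ q) = max(0.3, 0.7) = 0.7
(((s ∨ not p) → ((r ∧ s) → (r → q))) ∧ (s ∨ q)) = min(1, 0.7) = 0.7
not s: Gödel ¬ of 0.3 = 0 (operand ≠ 0)
(r → not s): 0.6 > 0, so result = 0
not (r → not s): Gödel ¬ of 0 = 1 (operand is 0)
((((s ∨ not p) → ((r ∧ s) → (r → q))) ∧ (s ∨ q)) ∧ not (r → not s)) = min(0.7, 1) = 0.7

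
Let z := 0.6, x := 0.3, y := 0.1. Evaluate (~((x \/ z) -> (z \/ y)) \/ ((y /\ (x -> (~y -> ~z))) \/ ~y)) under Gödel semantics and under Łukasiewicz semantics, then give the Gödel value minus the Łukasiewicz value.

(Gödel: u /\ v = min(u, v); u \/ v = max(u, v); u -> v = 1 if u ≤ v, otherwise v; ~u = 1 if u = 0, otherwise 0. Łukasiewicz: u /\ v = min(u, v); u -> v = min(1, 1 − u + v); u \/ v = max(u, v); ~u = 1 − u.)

Gödel evaluation:
  (x \/ z) = max(0.3, 0.6) = 0.6
  (z \/ y) = max(0.6, 0.1) = 0.6
  ((x \/ z) -> (z \/ y)): 0.6 ≤ 0.6, so result = 1
  ~((x \/ z) -> (z \/ y)): Gödel ¬ of 1 = 0 (operand ≠ 0)
  ~y: Gödel ¬ of 0.1 = 0 (operand ≠ 0)
  ~z: Gödel ¬ of 0.6 = 0 (operand ≠ 0)
  (~y -> ~z): 0 ≤ 0, so result = 1
  (x -> (~y -> ~z)): 0.3 ≤ 1, so result = 1
  (y /\ (x -> (~y -> ~z))) = min(0.1, 1) = 0.1
  ~y: Gödel ¬ of 0.1 = 0 (operand ≠ 0)
  ((y /\ (x -> (~y -> ~z))) \/ ~y) = max(0.1, 0) = 0.1
  (~((x \/ z) -> (z \/ y)) \/ ((y /\ (x -> (~y -> ~z))) \/ ~y)) = max(0, 0.1) = 0.1
  Gödel value = 0.1
Łukasiewicz evaluation:
  (x \/ z) = max(0.3, 0.6) = 0.6
  (z \/ y) = max(0.6, 0.1) = 0.6
  ((x \/ z) -> (z \/ y)): min(1, 1 − 0.6 + 0.6) = 1
  ~((x \/ z) -> (z \/ y)): Łukasiewicz ¬ gives 1 − 1 = 0
  ~y: Łukasiewicz ¬ gives 1 − 0.1 = 0.9
  ~z: Łukasiewicz ¬ gives 1 − 0.6 = 0.4
  (~y -> ~z): min(1, 1 − 0.9 + 0.4) = 0.5
  (x -> (~y -> ~z)): min(1, 1 − 0.3 + 0.5) = 1
  (y /\ (x -> (~y -> ~z))) = min(0.1, 1) = 0.1
  ~y: Łukasiewicz ¬ gives 1 − 0.1 = 0.9
  ((y /\ (x -> (~y -> ~z))) \/ ~y) = max(0.1, 0.9) = 0.9
  (~((x \/ z) -> (z \/ y)) \/ ((y /\ (x -> (~y -> ~z))) \/ ~y)) = max(0, 0.9) = 0.9
  Łukasiewicz value = 0.9
Difference: 0.1 − 0.9 = -0.80

-0.80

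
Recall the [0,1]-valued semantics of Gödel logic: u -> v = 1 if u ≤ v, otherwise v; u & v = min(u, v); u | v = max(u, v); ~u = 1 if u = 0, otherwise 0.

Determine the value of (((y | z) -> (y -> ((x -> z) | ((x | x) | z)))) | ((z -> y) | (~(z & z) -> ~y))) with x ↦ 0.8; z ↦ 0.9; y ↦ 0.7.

(y | z) = max(0.7, 0.9) = 0.9
(x -> z): 0.8 ≤ 0.9, so result = 1
(x | x) = max(0.8, 0.8) = 0.8
((x | x) | z) = max(0.8, 0.9) = 0.9
((x -> z) | ((x | x) | z)) = max(1, 0.9) = 1
(y -> ((x -> z) | ((x | x) | z))): 0.7 ≤ 1, so result = 1
((y | z) -> (y -> ((x -> z) | ((x | x) | z)))): 0.9 ≤ 1, so result = 1
(z -> y): 0.9 > 0.7, so result = 0.7
(z & z) = min(0.9, 0.9) = 0.9
~(z & z): Gödel ¬ of 0.9 = 0 (operand ≠ 0)
~y: Gödel ¬ of 0.7 = 0 (operand ≠ 0)
(~(z & z) -> ~y): 0 ≤ 0, so result = 1
((z -> y) | (~(z & z) -> ~y)) = max(0.7, 1) = 1
(((y | z) -> (y -> ((x -> z) | ((x | x) | z)))) | ((z -> y) | (~(z & z) -> ~y))) = max(1, 1) = 1

1.00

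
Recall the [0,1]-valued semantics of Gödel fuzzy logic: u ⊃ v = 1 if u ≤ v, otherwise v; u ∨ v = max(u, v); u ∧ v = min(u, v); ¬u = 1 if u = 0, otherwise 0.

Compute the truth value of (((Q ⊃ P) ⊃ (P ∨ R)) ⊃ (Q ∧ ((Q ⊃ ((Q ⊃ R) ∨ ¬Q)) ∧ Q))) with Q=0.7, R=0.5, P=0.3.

0.50

(Q ⊃ P): 0.7 > 0.3, so result = 0.3
(P ∨ R) = max(0.3, 0.5) = 0.5
((Q ⊃ P) ⊃ (P ∨ R)): 0.3 ≤ 0.5, so result = 1
(Q ⊃ R): 0.7 > 0.5, so result = 0.5
¬Q: Gödel ¬ of 0.7 = 0 (operand ≠ 0)
((Q ⊃ R) ∨ ¬Q) = max(0.5, 0) = 0.5
(Q ⊃ ((Q ⊃ R) ∨ ¬Q)): 0.7 > 0.5, so result = 0.5
((Q ⊃ ((Q ⊃ R) ∨ ¬Q)) ∧ Q) = min(0.5, 0.7) = 0.5
(Q ∧ ((Q ⊃ ((Q ⊃ R) ∨ ¬Q)) ∧ Q)) = min(0.7, 0.5) = 0.5
(((Q ⊃ P) ⊃ (P ∨ R)) ⊃ (Q ∧ ((Q ⊃ ((Q ⊃ R) ∨ ¬Q)) ∧ Q))): 1 > 0.5, so result = 0.5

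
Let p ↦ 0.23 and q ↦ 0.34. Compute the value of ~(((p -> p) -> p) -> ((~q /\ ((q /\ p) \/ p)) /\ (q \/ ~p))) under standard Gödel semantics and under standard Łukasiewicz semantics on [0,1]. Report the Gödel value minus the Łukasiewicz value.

Gödel evaluation:
  (p -> p): 0.23 ≤ 0.23, so result = 1
  ((p -> p) -> p): 1 > 0.23, so result = 0.23
  ~q: Gödel ¬ of 0.34 = 0 (operand ≠ 0)
  (q /\ p) = min(0.34, 0.23) = 0.23
  ((q /\ p) \/ p) = max(0.23, 0.23) = 0.23
  (~q /\ ((q /\ p) \/ p)) = min(0, 0.23) = 0
  ~p: Gödel ¬ of 0.23 = 0 (operand ≠ 0)
  (q \/ ~p) = max(0.34, 0) = 0.34
  ((~q /\ ((q /\ p) \/ p)) /\ (q \/ ~p)) = min(0, 0.34) = 0
  (((p -> p) -> p) -> ((~q /\ ((q /\ p) \/ p)) /\ (q \/ ~p))): 0.23 > 0, so result = 0
  ~(((p -> p) -> p) -> ((~q /\ ((q /\ p) \/ p)) /\ (q \/ ~p))): Gödel ¬ of 0 = 1 (operand is 0)
  Gödel value = 1
Łukasiewicz evaluation:
  (p -> p): min(1, 1 − 0.23 + 0.23) = 1
  ((p -> p) -> p): min(1, 1 − 1 + 0.23) = 0.23
  ~q: Łukasiewicz ¬ gives 1 − 0.34 = 0.66
  (q /\ p) = min(0.34, 0.23) = 0.23
  ((q /\ p) \/ p) = max(0.23, 0.23) = 0.23
  (~q /\ ((q /\ p) \/ p)) = min(0.66, 0.23) = 0.23
  ~p: Łukasiewicz ¬ gives 1 − 0.23 = 0.77
  (q \/ ~p) = max(0.34, 0.77) = 0.77
  ((~q /\ ((q /\ p) \/ p)) /\ (q \/ ~p)) = min(0.23, 0.77) = 0.23
  (((p -> p) -> p) -> ((~q /\ ((q /\ p) \/ p)) /\ (q \/ ~p))): min(1, 1 − 0.23 + 0.23) = 1
  ~(((p -> p) -> p) -> ((~q /\ ((q /\ p) \/ p)) /\ (q \/ ~p))): Łukasiewicz ¬ gives 1 − 1 = 0
  Łukasiewicz value = 0
Difference: 1 − 0 = 1.00

1.00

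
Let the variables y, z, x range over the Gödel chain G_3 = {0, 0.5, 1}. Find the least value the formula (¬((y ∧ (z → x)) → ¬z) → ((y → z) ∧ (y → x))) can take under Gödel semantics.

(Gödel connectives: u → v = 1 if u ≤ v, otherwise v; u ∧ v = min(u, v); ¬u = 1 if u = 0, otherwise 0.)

The minimum is attained at y = 1, z = 0.5, x = 0.5:
  (z → x): 0.5 ≤ 0.5, so result = 1
  (y ∧ (z → x)) = min(1, 1) = 1
  ¬z: Gödel ¬ of 0.5 = 0 (operand ≠ 0)
  ((y ∧ (z → x)) → ¬z): 1 > 0, so result = 0
  ¬((y ∧ (z → x)) → ¬z): Gödel ¬ of 0 = 1 (operand is 0)
  (y → z): 1 > 0.5, so result = 0.5
  (y → x): 1 > 0.5, so result = 0.5
  ((y → z) ∧ (y → x)) = min(0.5, 0.5) = 0.5
  (¬((y ∧ (z → x)) → ¬z) → ((y → z) ∧ (y → x))): 1 > 0.5, so result = 0.5
Checking all 27 assignments confirms none give a value below 0.50.

0.50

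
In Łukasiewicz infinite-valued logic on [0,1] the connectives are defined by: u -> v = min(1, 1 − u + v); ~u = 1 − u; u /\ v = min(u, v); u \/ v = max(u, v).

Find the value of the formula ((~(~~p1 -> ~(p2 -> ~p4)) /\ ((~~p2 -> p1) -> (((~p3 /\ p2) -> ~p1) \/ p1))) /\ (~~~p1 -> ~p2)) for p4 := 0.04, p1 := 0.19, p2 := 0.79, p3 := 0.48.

0.19

~p1: Łukasiewicz ¬ gives 1 − 0.19 = 0.81
~~p1: Łukasiewicz ¬ gives 1 − 0.81 = 0.19
~p4: Łukasiewicz ¬ gives 1 − 0.04 = 0.96
(p2 -> ~p4): min(1, 1 − 0.79 + 0.96) = 1
~(p2 -> ~p4): Łukasiewicz ¬ gives 1 − 1 = 0
(~~p1 -> ~(p2 -> ~p4)): min(1, 1 − 0.19 + 0) = 0.81
~(~~p1 -> ~(p2 -> ~p4)): Łukasiewicz ¬ gives 1 − 0.81 = 0.19
~p2: Łukasiewicz ¬ gives 1 − 0.79 = 0.21
~~p2: Łukasiewicz ¬ gives 1 − 0.21 = 0.79
(~~p2 -> p1): min(1, 1 − 0.79 + 0.19) = 0.4
~p3: Łukasiewicz ¬ gives 1 − 0.48 = 0.52
(~p3 /\ p2) = min(0.52, 0.79) = 0.52
~p1: Łukasiewicz ¬ gives 1 − 0.19 = 0.81
((~p3 /\ p2) -> ~p1): min(1, 1 − 0.52 + 0.81) = 1
(((~p3 /\ p2) -> ~p1) \/ p1) = max(1, 0.19) = 1
((~~p2 -> p1) -> (((~p3 /\ p2) -> ~p1) \/ p1)): min(1, 1 − 0.4 + 1) = 1
(~(~~p1 -> ~(p2 -> ~p4)) /\ ((~~p2 -> p1) -> (((~p3 /\ p2) -> ~p1) \/ p1))) = min(0.19, 1) = 0.19
~p1: Łukasiewicz ¬ gives 1 − 0.19 = 0.81
~~p1: Łukasiewicz ¬ gives 1 − 0.81 = 0.19
~~~p1: Łukasiewicz ¬ gives 1 − 0.19 = 0.81
~p2: Łukasiewicz ¬ gives 1 − 0.79 = 0.21
(~~~p1 -> ~p2): min(1, 1 − 0.81 + 0.21) = 0.4
((~(~~p1 -> ~(p2 -> ~p4)) /\ ((~~p2 -> p1) -> (((~p3 /\ p2) -> ~p1) \/ p1))) /\ (~~~p1 -> ~p2)) = min(0.19, 0.4) = 0.19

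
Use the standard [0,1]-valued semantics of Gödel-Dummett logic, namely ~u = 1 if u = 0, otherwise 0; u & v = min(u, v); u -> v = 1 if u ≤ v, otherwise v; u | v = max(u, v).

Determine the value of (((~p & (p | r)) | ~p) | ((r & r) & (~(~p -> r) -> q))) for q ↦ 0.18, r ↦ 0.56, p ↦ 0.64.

~p: Gödel ¬ of 0.64 = 0 (operand ≠ 0)
(p | r) = max(0.64, 0.56) = 0.64
(~p & (p | r)) = min(0, 0.64) = 0
~p: Gödel ¬ of 0.64 = 0 (operand ≠ 0)
((~p & (p | r)) | ~p) = max(0, 0) = 0
(r & r) = min(0.56, 0.56) = 0.56
~p: Gödel ¬ of 0.64 = 0 (operand ≠ 0)
(~p -> r): 0 ≤ 0.56, so result = 1
~(~p -> r): Gödel ¬ of 1 = 0 (operand ≠ 0)
(~(~p -> r) -> q): 0 ≤ 0.18, so result = 1
((r & r) & (~(~p -> r) -> q)) = min(0.56, 1) = 0.56
(((~p & (p | r)) | ~p) | ((r & r) & (~(~p -> r) -> q))) = max(0, 0.56) = 0.56

0.56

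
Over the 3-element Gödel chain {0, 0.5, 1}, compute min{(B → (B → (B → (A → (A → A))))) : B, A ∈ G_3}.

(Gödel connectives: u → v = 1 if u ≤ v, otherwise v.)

1.00

Every assignment gives 1. For instance at B = 0, A = 0:
  (A → A): 0 ≤ 0, so result = 1
  (A → (A → A)): 0 ≤ 1, so result = 1
  (B → (A → (A → A))): 0 ≤ 1, so result = 1
  (B → (B → (A → (A → A)))): 0 ≤ 1, so result = 1
  (B → (B → (B → (A → (A → A))))): 0 ≤ 1, so result = 1
All 9 assignments give value 1 — the formula is a G_3-tautology.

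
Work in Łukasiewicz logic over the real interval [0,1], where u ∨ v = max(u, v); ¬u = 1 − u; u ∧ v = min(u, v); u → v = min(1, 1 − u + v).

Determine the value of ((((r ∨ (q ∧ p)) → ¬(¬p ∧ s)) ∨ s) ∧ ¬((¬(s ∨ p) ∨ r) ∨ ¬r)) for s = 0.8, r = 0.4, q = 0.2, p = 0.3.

(q ∧ p) = min(0.2, 0.3) = 0.2
(r ∨ (q ∧ p)) = max(0.4, 0.2) = 0.4
¬p: Łukasiewicz ¬ gives 1 − 0.3 = 0.7
(¬p ∧ s) = min(0.7, 0.8) = 0.7
¬(¬p ∧ s): Łukasiewicz ¬ gives 1 − 0.7 = 0.3
((r ∨ (q ∧ p)) → ¬(¬p ∧ s)): min(1, 1 − 0.4 + 0.3) = 0.9
(((r ∨ (q ∧ p)) → ¬(¬p ∧ s)) ∨ s) = max(0.9, 0.8) = 0.9
(s ∨ p) = max(0.8, 0.3) = 0.8
¬(s ∨ p): Łukasiewicz ¬ gives 1 − 0.8 = 0.2
(¬(s ∨ p) ∨ r) = max(0.2, 0.4) = 0.4
¬r: Łukasiewicz ¬ gives 1 − 0.4 = 0.6
((¬(s ∨ p) ∨ r) ∨ ¬r) = max(0.4, 0.6) = 0.6
¬((¬(s ∨ p) ∨ r) ∨ ¬r): Łukasiewicz ¬ gives 1 − 0.6 = 0.4
((((r ∨ (q ∧ p)) → ¬(¬p ∧ s)) ∨ s) ∧ ¬((¬(s ∨ p) ∨ r) ∨ ¬r)) = min(0.9, 0.4) = 0.4

0.40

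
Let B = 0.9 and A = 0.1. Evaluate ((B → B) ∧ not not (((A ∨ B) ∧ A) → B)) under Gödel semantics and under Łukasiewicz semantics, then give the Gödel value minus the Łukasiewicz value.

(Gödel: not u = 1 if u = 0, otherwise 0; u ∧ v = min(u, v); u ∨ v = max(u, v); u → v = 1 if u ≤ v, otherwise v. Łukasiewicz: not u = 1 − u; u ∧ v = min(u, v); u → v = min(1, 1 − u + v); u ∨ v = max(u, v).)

Gödel evaluation:
  (B → B): 0.9 ≤ 0.9, so result = 1
  (A ∨ B) = max(0.1, 0.9) = 0.9
  ((A ∨ B) ∧ A) = min(0.9, 0.1) = 0.1
  (((A ∨ B) ∧ A) → B): 0.1 ≤ 0.9, so result = 1
  not (((A ∨ B) ∧ A) → B): Gödel ¬ of 1 = 0 (operand ≠ 0)
  not not (((A ∨ B) ∧ A) → B): Gödel ¬ of 0 = 1 (operand is 0)
  ((B → B) ∧ not not (((A ∨ B) ∧ A) → B)) = min(1, 1) = 1
  Gödel value = 1
Łukasiewicz evaluation:
  (B → B): min(1, 1 − 0.9 + 0.9) = 1
  (A ∨ B) = max(0.1, 0.9) = 0.9
  ((A ∨ B) ∧ A) = min(0.9, 0.1) = 0.1
  (((A ∨ B) ∧ A) → B): min(1, 1 − 0.1 + 0.9) = 1
  not (((A ∨ B) ∧ A) → B): Łukasiewicz ¬ gives 1 − 1 = 0
  not not (((A ∨ B) ∧ A) → B): Łukasiewicz ¬ gives 1 − 0 = 1
  ((B → B) ∧ not not (((A ∨ B) ∧ A) → B)) = min(1, 1) = 1
  Łukasiewicz value = 1
Difference: 1 − 1 = 0.00

0.00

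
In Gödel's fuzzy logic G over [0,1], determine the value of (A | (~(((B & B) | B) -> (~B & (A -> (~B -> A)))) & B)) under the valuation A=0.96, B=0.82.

(B & B) = min(0.82, 0.82) = 0.82
((B & B) | B) = max(0.82, 0.82) = 0.82
~B: Gödel ¬ of 0.82 = 0 (operand ≠ 0)
~B: Gödel ¬ of 0.82 = 0 (operand ≠ 0)
(~B -> A): 0 ≤ 0.96, so result = 1
(A -> (~B -> A)): 0.96 ≤ 1, so result = 1
(~B & (A -> (~B -> A))) = min(0, 1) = 0
(((B & B) | B) -> (~B & (A -> (~B -> A)))): 0.82 > 0, so result = 0
~(((B & B) | B) -> (~B & (A -> (~B -> A)))): Gödel ¬ of 0 = 1 (operand is 0)
(~(((B & B) | B) -> (~B & (A -> (~B -> A)))) & B) = min(1, 0.82) = 0.82
(A | (~(((B & B) | B) -> (~B & (A -> (~B -> A)))) & B)) = max(0.96, 0.82) = 0.96

0.96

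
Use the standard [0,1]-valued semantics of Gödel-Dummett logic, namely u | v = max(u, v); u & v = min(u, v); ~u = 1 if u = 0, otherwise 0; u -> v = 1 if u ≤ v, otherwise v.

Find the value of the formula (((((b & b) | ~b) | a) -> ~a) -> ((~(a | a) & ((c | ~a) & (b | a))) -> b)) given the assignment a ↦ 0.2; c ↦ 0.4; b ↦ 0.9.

(b & b) = min(0.9, 0.9) = 0.9
~b: Gödel ¬ of 0.9 = 0 (operand ≠ 0)
((b & b) | ~b) = max(0.9, 0) = 0.9
(((b & b) | ~b) | a) = max(0.9, 0.2) = 0.9
~a: Gödel ¬ of 0.2 = 0 (operand ≠ 0)
((((b & b) | ~b) | a) -> ~a): 0.9 > 0, so result = 0
(a | a) = max(0.2, 0.2) = 0.2
~(a | a): Gödel ¬ of 0.2 = 0 (operand ≠ 0)
~a: Gödel ¬ of 0.2 = 0 (operand ≠ 0)
(c | ~a) = max(0.4, 0) = 0.4
(b | a) = max(0.9, 0.2) = 0.9
((c | ~a) & (b | a)) = min(0.4, 0.9) = 0.4
(~(a | a) & ((c | ~a) & (b | a))) = min(0, 0.4) = 0
((~(a | a) & ((c | ~a) & (b | a))) -> b): 0 ≤ 0.9, so result = 1
(((((b & b) | ~b) | a) -> ~a) -> ((~(a | a) & ((c | ~a) & (b | a))) -> b)): 0 ≤ 1, so result = 1

1.00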